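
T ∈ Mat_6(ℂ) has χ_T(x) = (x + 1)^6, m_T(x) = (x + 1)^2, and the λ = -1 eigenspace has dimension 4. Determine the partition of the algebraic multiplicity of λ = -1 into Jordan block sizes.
Block sizes for λ = -1: [2, 2, 1, 1]

Step 1 — from the characteristic polynomial, algebraic multiplicity of λ = -1 is 6. From dim ker(T − (-1)·I) = 4, there are exactly 4 Jordan blocks for λ = -1.
Step 2 — from the minimal polynomial, the factor (x + 1)^2 tells us the largest block for λ = -1 has size 2.
Step 3 — with total size 6, 4 blocks, and largest block 2, the block sizes (in nonincreasing order) are [2, 2, 1, 1].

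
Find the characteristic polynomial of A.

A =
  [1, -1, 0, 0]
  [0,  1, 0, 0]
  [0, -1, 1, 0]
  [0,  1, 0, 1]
x^4 - 4*x^3 + 6*x^2 - 4*x + 1

Expanding det(x·I − A) (e.g. by cofactor expansion or by noting that A is similar to its Jordan form J, which has the same characteristic polynomial as A) gives
  χ_A(x) = x^4 - 4*x^3 + 6*x^2 - 4*x + 1
which factors as (x - 1)^4. The eigenvalues (with algebraic multiplicities) are λ = 1 with multiplicity 4.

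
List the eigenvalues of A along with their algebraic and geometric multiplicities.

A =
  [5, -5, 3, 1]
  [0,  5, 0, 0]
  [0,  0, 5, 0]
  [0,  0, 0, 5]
λ = 5: alg = 4, geom = 3

Step 1 — factor the characteristic polynomial to read off the algebraic multiplicities:
  χ_A(x) = (x - 5)^4

Step 2 — compute geometric multiplicities via the rank-nullity identity g(λ) = n − rank(A − λI):
  rank(A − (5)·I) = 1, so dim ker(A − (5)·I) = n − 1 = 3

Summary:
  λ = 5: algebraic multiplicity = 4, geometric multiplicity = 3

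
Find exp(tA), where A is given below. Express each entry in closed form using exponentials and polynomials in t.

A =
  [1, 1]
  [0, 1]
e^{tA} =
  [exp(t), t*exp(t)]
  [0, exp(t)]

Strategy: write A = P · J · P⁻¹ where J is a Jordan canonical form, so e^{tA} = P · e^{tJ} · P⁻¹, and e^{tJ} can be computed block-by-block.

A has Jordan form
J =
  [1, 1]
  [0, 1]
(up to reordering of blocks).

Per-block formulas:
  For a 2×2 Jordan block J_2(1): exp(t · J_2(1)) = e^(1t)·(I + t·N), where N is the 2×2 nilpotent shift.

After assembling e^{tJ} and conjugating by P, we get:

e^{tA} =
  [exp(t), t*exp(t)]
  [0, exp(t)]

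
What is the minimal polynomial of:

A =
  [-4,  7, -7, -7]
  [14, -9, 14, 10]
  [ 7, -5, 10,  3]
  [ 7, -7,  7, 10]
x^3 - 4*x^2 - 17*x + 60

The characteristic polynomial is χ_A(x) = (x - 5)*(x - 3)^2*(x + 4), so the eigenvalues are known. The minimal polynomial is
  m_A(x) = Π_λ (x − λ)^{k_λ}
where k_λ is the size of the *largest* Jordan block for λ (equivalently, the smallest k with (A − λI)^k v = 0 for every generalised eigenvector v of λ).

  λ = -4: largest Jordan block has size 1, contributing (x + 4)
  λ = 3: largest Jordan block has size 1, contributing (x − 3)
  λ = 5: largest Jordan block has size 1, contributing (x − 5)

So m_A(x) = (x - 5)*(x - 3)*(x + 4) = x^3 - 4*x^2 - 17*x + 60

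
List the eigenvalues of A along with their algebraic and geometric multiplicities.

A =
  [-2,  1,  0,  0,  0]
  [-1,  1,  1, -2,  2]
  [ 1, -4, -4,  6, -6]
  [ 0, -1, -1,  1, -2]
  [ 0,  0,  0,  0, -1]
λ = -1: alg = 5, geom = 3

Step 1 — factor the characteristic polynomial to read off the algebraic multiplicities:
  χ_A(x) = (x + 1)^5

Step 2 — compute geometric multiplicities via the rank-nullity identity g(λ) = n − rank(A − λI):
  rank(A − (-1)·I) = 2, so dim ker(A − (-1)·I) = n − 2 = 3

Summary:
  λ = -1: algebraic multiplicity = 5, geometric multiplicity = 3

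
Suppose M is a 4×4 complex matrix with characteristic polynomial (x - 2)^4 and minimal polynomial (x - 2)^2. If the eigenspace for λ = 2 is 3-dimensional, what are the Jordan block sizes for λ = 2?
Block sizes for λ = 2: [2, 1, 1]

Step 1 — from the characteristic polynomial, algebraic multiplicity of λ = 2 is 4. From dim ker(M − (2)·I) = 3, there are exactly 3 Jordan blocks for λ = 2.
Step 2 — from the minimal polynomial, the factor (x − 2)^2 tells us the largest block for λ = 2 has size 2.
Step 3 — with total size 4, 3 blocks, and largest block 2, the block sizes (in nonincreasing order) are [2, 1, 1].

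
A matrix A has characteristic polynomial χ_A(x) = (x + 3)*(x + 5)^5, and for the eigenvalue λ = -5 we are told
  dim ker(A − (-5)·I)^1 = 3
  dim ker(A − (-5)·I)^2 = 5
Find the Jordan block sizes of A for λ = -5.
Block sizes for λ = -5: [2, 2, 1]

From the dimensions of kernels of powers, the number of Jordan blocks of size at least j is d_j − d_{j−1} where d_j = dim ker(N^j) (with d_0 = 0). Computing the differences gives [3, 2].
The number of blocks of size exactly k is (#blocks of size ≥ k) − (#blocks of size ≥ k + 1), so the partition is: 1 block(s) of size 1, 2 block(s) of size 2.
In nonincreasing order the block sizes are [2, 2, 1].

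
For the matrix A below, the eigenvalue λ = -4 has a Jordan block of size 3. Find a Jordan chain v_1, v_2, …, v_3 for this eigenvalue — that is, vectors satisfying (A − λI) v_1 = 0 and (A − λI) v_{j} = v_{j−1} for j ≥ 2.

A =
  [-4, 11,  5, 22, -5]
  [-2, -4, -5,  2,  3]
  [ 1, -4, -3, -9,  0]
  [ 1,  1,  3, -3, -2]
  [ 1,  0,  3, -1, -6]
A Jordan chain for λ = -4 of length 3:
v_1 = (2, 0, -2, 0, -2)ᵀ
v_2 = (11, 0, -4, 1, 0)ᵀ
v_3 = (0, 1, 0, 0, 0)ᵀ

Let N = A − (-4)·I. We want v_3 with N^3 v_3 = 0 but N^2 v_3 ≠ 0; then v_{j-1} := N · v_j for j = 3, …, 2.

Pick v_3 = (0, 1, 0, 0, 0)ᵀ.
Then v_2 = N · v_3 = (11, 0, -4, 1, 0)ᵀ.
Then v_1 = N · v_2 = (2, 0, -2, 0, -2)ᵀ.

Sanity check: (A − (-4)·I) v_1 = (0, 0, 0, 0, 0)ᵀ = 0. ✓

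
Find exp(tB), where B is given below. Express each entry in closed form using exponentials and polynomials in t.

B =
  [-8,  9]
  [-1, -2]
e^{tB} =
  [-3*t*exp(-5*t) + exp(-5*t), 9*t*exp(-5*t)]
  [-t*exp(-5*t), 3*t*exp(-5*t) + exp(-5*t)]

Strategy: write B = P · J · P⁻¹ where J is a Jordan canonical form, so e^{tB} = P · e^{tJ} · P⁻¹, and e^{tJ} can be computed block-by-block.

B has Jordan form
J =
  [-5,  1]
  [ 0, -5]
(up to reordering of blocks).

Per-block formulas:
  For a 2×2 Jordan block J_2(-5): exp(t · J_2(-5)) = e^(-5t)·(I + t·N), where N is the 2×2 nilpotent shift.

After assembling e^{tJ} and conjugating by P, we get:

e^{tB} =
  [-3*t*exp(-5*t) + exp(-5*t), 9*t*exp(-5*t)]
  [-t*exp(-5*t), 3*t*exp(-5*t) + exp(-5*t)]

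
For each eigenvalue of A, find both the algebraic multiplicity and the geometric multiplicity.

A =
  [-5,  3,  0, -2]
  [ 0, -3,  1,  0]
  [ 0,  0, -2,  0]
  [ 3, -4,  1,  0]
λ = -3: alg = 2, geom = 1; λ = -2: alg = 2, geom = 2

Step 1 — factor the characteristic polynomial to read off the algebraic multiplicities:
  χ_A(x) = (x + 2)^2*(x + 3)^2

Step 2 — compute geometric multiplicities via the rank-nullity identity g(λ) = n − rank(A − λI):
  rank(A − (-3)·I) = 3, so dim ker(A − (-3)·I) = n − 3 = 1
  rank(A − (-2)·I) = 2, so dim ker(A − (-2)·I) = n − 2 = 2

Summary:
  λ = -3: algebraic multiplicity = 2, geometric multiplicity = 1
  λ = -2: algebraic multiplicity = 2, geometric multiplicity = 2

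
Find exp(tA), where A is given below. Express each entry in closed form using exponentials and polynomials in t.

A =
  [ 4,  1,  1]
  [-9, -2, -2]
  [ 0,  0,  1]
e^{tA} =
  [3*t*exp(t) + exp(t), t*exp(t), t^2*exp(t)/2 + t*exp(t)]
  [-9*t*exp(t), -3*t*exp(t) + exp(t), -3*t^2*exp(t)/2 - 2*t*exp(t)]
  [0, 0, exp(t)]

Strategy: write A = P · J · P⁻¹ where J is a Jordan canonical form, so e^{tA} = P · e^{tJ} · P⁻¹, and e^{tJ} can be computed block-by-block.

A has Jordan form
J =
  [1, 1, 0]
  [0, 1, 1]
  [0, 0, 1]
(up to reordering of blocks).

Per-block formulas:
  For a 3×3 Jordan block J_3(1): exp(t · J_3(1)) = e^(1t)·(I + t·N + (t^2/2)·N^2), where N is the 3×3 nilpotent shift.

After assembling e^{tJ} and conjugating by P, we get:

e^{tA} =
  [3*t*exp(t) + exp(t), t*exp(t), t^2*exp(t)/2 + t*exp(t)]
  [-9*t*exp(t), -3*t*exp(t) + exp(t), -3*t^2*exp(t)/2 - 2*t*exp(t)]
  [0, 0, exp(t)]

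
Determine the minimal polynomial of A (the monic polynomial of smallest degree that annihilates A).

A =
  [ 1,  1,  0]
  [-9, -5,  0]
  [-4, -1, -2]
x^3 + 6*x^2 + 12*x + 8

The characteristic polynomial is χ_A(x) = (x + 2)^3, so the eigenvalues are known. The minimal polynomial is
  m_A(x) = Π_λ (x − λ)^{k_λ}
where k_λ is the size of the *largest* Jordan block for λ (equivalently, the smallest k with (A − λI)^k v = 0 for every generalised eigenvector v of λ).

  λ = -2: largest Jordan block has size 3, contributing (x + 2)^3

So m_A(x) = (x + 2)^3 = x^3 + 6*x^2 + 12*x + 8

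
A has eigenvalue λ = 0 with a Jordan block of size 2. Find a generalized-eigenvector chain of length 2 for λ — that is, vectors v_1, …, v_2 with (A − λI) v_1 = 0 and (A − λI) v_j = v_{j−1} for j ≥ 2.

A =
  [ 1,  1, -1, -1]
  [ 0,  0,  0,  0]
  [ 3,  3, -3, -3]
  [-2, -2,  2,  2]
A Jordan chain for λ = 0 of length 2:
v_1 = (1, 0, 3, -2)ᵀ
v_2 = (1, 0, 0, 0)ᵀ

Let N = A − (0)·I. We want v_2 with N^2 v_2 = 0 but N^1 v_2 ≠ 0; then v_{j-1} := N · v_j for j = 2, …, 2.

Pick v_2 = (1, 0, 0, 0)ᵀ.
Then v_1 = N · v_2 = (1, 0, 3, -2)ᵀ.

Sanity check: (A − (0)·I) v_1 = (0, 0, 0, 0)ᵀ = 0. ✓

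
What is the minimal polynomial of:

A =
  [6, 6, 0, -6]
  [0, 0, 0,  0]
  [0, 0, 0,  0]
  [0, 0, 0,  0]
x^2 - 6*x

The characteristic polynomial is χ_A(x) = x^3*(x - 6), so the eigenvalues are known. The minimal polynomial is
  m_A(x) = Π_λ (x − λ)^{k_λ}
where k_λ is the size of the *largest* Jordan block for λ (equivalently, the smallest k with (A − λI)^k v = 0 for every generalised eigenvector v of λ).

  λ = 0: largest Jordan block has size 1, contributing (x − 0)
  λ = 6: largest Jordan block has size 1, contributing (x − 6)

So m_A(x) = x*(x - 6) = x^2 - 6*x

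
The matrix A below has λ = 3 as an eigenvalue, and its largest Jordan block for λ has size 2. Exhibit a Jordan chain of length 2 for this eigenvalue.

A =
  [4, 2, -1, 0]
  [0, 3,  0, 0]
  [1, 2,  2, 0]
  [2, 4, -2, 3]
A Jordan chain for λ = 3 of length 2:
v_1 = (1, 0, 1, 2)ᵀ
v_2 = (1, 0, 0, 0)ᵀ

Let N = A − (3)·I. We want v_2 with N^2 v_2 = 0 but N^1 v_2 ≠ 0; then v_{j-1} := N · v_j for j = 2, …, 2.

Pick v_2 = (1, 0, 0, 0)ᵀ.
Then v_1 = N · v_2 = (1, 0, 1, 2)ᵀ.

Sanity check: (A − (3)·I) v_1 = (0, 0, 0, 0)ᵀ = 0. ✓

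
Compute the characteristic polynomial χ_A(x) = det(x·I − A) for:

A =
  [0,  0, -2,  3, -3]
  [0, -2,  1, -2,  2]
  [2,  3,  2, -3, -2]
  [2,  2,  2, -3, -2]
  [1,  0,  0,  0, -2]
x^5 + 5*x^4 + 10*x^3 + 10*x^2 + 5*x + 1

Expanding det(x·I − A) (e.g. by cofactor expansion or by noting that A is similar to its Jordan form J, which has the same characteristic polynomial as A) gives
  χ_A(x) = x^5 + 5*x^4 + 10*x^3 + 10*x^2 + 5*x + 1
which factors as (x + 1)^5. The eigenvalues (with algebraic multiplicities) are λ = -1 with multiplicity 5.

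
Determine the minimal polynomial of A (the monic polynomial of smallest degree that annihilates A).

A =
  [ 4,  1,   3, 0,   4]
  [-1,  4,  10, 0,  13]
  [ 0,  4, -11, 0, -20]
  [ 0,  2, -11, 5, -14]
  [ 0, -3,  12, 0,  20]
x^5 - 22*x^4 + 193*x^3 - 844*x^2 + 1840*x - 1600

The characteristic polynomial is χ_A(x) = (x - 5)^2*(x - 4)^3, so the eigenvalues are known. The minimal polynomial is
  m_A(x) = Π_λ (x − λ)^{k_λ}
where k_λ is the size of the *largest* Jordan block for λ (equivalently, the smallest k with (A − λI)^k v = 0 for every generalised eigenvector v of λ).

  λ = 4: largest Jordan block has size 3, contributing (x − 4)^3
  λ = 5: largest Jordan block has size 2, contributing (x − 5)^2

So m_A(x) = (x - 5)^2*(x - 4)^3 = x^5 - 22*x^4 + 193*x^3 - 844*x^2 + 1840*x - 1600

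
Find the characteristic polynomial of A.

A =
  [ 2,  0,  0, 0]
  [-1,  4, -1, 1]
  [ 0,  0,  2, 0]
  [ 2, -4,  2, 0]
x^4 - 8*x^3 + 24*x^2 - 32*x + 16

Expanding det(x·I − A) (e.g. by cofactor expansion or by noting that A is similar to its Jordan form J, which has the same characteristic polynomial as A) gives
  χ_A(x) = x^4 - 8*x^3 + 24*x^2 - 32*x + 16
which factors as (x - 2)^4. The eigenvalues (with algebraic multiplicities) are λ = 2 with multiplicity 4.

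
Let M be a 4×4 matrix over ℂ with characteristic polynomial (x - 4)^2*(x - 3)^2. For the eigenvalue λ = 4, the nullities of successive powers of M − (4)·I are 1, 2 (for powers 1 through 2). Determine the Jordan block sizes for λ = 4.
Block sizes for λ = 4: [2]

From the dimensions of kernels of powers, the number of Jordan blocks of size at least j is d_j − d_{j−1} where d_j = dim ker(N^j) (with d_0 = 0). Computing the differences gives [1, 1].
The number of blocks of size exactly k is (#blocks of size ≥ k) − (#blocks of size ≥ k + 1), so the partition is: 1 block(s) of size 2.
In nonincreasing order the block sizes are [2].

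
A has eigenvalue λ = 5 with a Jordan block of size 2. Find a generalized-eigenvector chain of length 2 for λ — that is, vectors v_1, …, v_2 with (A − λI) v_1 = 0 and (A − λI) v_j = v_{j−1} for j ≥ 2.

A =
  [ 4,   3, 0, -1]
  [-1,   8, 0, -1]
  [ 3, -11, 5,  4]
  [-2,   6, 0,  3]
A Jordan chain for λ = 5 of length 2:
v_1 = (-1, -1, 3, -2)ᵀ
v_2 = (1, 0, 0, 0)ᵀ

Let N = A − (5)·I. We want v_2 with N^2 v_2 = 0 but N^1 v_2 ≠ 0; then v_{j-1} := N · v_j for j = 2, …, 2.

Pick v_2 = (1, 0, 0, 0)ᵀ.
Then v_1 = N · v_2 = (-1, -1, 3, -2)ᵀ.

Sanity check: (A − (5)·I) v_1 = (0, 0, 0, 0)ᵀ = 0. ✓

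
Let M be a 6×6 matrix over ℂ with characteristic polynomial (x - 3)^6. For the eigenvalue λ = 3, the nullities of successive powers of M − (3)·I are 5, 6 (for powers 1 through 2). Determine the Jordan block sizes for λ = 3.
Block sizes for λ = 3: [2, 1, 1, 1, 1]

From the dimensions of kernels of powers, the number of Jordan blocks of size at least j is d_j − d_{j−1} where d_j = dim ker(N^j) (with d_0 = 0). Computing the differences gives [5, 1].
The number of blocks of size exactly k is (#blocks of size ≥ k) − (#blocks of size ≥ k + 1), so the partition is: 4 block(s) of size 1, 1 block(s) of size 2.
In nonincreasing order the block sizes are [2, 1, 1, 1, 1].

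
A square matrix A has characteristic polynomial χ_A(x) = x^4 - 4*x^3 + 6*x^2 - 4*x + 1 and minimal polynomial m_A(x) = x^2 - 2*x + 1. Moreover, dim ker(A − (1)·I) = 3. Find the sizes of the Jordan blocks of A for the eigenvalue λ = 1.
Block sizes for λ = 1: [2, 1, 1]

Step 1 — from the characteristic polynomial, algebraic multiplicity of λ = 1 is 4. From dim ker(A − (1)·I) = 3, there are exactly 3 Jordan blocks for λ = 1.
Step 2 — from the minimal polynomial, the factor (x − 1)^2 tells us the largest block for λ = 1 has size 2.
Step 3 — with total size 4, 3 blocks, and largest block 2, the block sizes (in nonincreasing order) are [2, 1, 1].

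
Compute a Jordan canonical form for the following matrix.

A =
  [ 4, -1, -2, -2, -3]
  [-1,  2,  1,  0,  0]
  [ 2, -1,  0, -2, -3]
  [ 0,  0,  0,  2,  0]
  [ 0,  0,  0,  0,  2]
J_3(2) ⊕ J_1(2) ⊕ J_1(2)

The characteristic polynomial is
  det(x·I − A) = x^5 - 10*x^4 + 40*x^3 - 80*x^2 + 80*x - 32 = (x - 2)^5

Eigenvalues and multiplicities (the geometric multiplicity of λ is n − rank(A − λI), which equals the number of Jordan blocks for λ):
  λ = 2: algebraic multiplicity = 5, geometric multiplicity = 3

Determining the block sizes for each eigenvalue:
  λ = 2: with am = 5 and gm = 3, the partition is not yet determined (e.g. several partitions of 5 into 3 parts exist). Let N = A − (2)·I. Computing rank(N^1) = 2, rank(N^2) = 1, rank(N^3) = 0; the number of blocks of size ≥ j is rank(N^{j−1}) − rank(N^j), giving [3, 1, 1]. So we have 1 block(s) of size 3, 2 block(s) of size 1 → block sizes [3, 1, 1]

Assembling the blocks gives a Jordan form
J =
  [2, 1, 0, 0, 0]
  [0, 2, 1, 0, 0]
  [0, 0, 2, 0, 0]
  [0, 0, 0, 2, 0]
  [0, 0, 0, 0, 2]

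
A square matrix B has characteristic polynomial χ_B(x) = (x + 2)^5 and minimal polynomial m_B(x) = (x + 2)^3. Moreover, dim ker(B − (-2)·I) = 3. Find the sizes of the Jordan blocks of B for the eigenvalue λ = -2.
Block sizes for λ = -2: [3, 1, 1]

Step 1 — from the characteristic polynomial, algebraic multiplicity of λ = -2 is 5. From dim ker(B − (-2)·I) = 3, there are exactly 3 Jordan blocks for λ = -2.
Step 2 — from the minimal polynomial, the factor (x + 2)^3 tells us the largest block for λ = -2 has size 3.
Step 3 — with total size 5, 3 blocks, and largest block 3, the block sizes (in nonincreasing order) are [3, 1, 1].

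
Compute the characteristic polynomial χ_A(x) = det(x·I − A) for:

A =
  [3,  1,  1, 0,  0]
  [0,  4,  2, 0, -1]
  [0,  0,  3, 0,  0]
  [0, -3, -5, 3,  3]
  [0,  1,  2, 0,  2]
x^5 - 15*x^4 + 90*x^3 - 270*x^2 + 405*x - 243

Expanding det(x·I − A) (e.g. by cofactor expansion or by noting that A is similar to its Jordan form J, which has the same characteristic polynomial as A) gives
  χ_A(x) = x^5 - 15*x^4 + 90*x^3 - 270*x^2 + 405*x - 243
which factors as (x - 3)^5. The eigenvalues (with algebraic multiplicities) are λ = 3 with multiplicity 5.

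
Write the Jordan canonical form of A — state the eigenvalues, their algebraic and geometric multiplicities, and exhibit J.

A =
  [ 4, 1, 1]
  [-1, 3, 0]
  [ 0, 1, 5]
J_3(4)

The characteristic polynomial is
  det(x·I − A) = x^3 - 12*x^2 + 48*x - 64 = (x - 4)^3

Eigenvalues and multiplicities (the geometric multiplicity of λ is n − rank(A − λI), which equals the number of Jordan blocks for λ):
  λ = 4: algebraic multiplicity = 3, geometric multiplicity = 1

Determining the block sizes for each eigenvalue:
  λ = 4: one block (gm = 1), so the single block has size am = 3 → block sizes [3]

Assembling the blocks gives a Jordan form
J =
  [4, 1, 0]
  [0, 4, 1]
  [0, 0, 4]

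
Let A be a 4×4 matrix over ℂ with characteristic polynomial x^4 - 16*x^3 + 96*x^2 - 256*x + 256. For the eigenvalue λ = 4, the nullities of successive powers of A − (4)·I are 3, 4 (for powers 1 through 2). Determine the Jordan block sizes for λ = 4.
Block sizes for λ = 4: [2, 1, 1]

From the dimensions of kernels of powers, the number of Jordan blocks of size at least j is d_j − d_{j−1} where d_j = dim ker(N^j) (with d_0 = 0). Computing the differences gives [3, 1].
The number of blocks of size exactly k is (#blocks of size ≥ k) − (#blocks of size ≥ k + 1), so the partition is: 2 block(s) of size 1, 1 block(s) of size 2.
In nonincreasing order the block sizes are [2, 1, 1].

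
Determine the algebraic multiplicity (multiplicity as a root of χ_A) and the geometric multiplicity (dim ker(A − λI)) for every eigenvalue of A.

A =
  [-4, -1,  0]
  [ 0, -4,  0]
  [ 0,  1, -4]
λ = -4: alg = 3, geom = 2

Step 1 — factor the characteristic polynomial to read off the algebraic multiplicities:
  χ_A(x) = (x + 4)^3

Step 2 — compute geometric multiplicities via the rank-nullity identity g(λ) = n − rank(A − λI):
  rank(A − (-4)·I) = 1, so dim ker(A − (-4)·I) = n − 1 = 2

Summary:
  λ = -4: algebraic multiplicity = 3, geometric multiplicity = 2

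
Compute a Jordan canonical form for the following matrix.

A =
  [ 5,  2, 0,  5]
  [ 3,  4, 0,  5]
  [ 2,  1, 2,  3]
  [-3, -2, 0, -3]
J_2(2) ⊕ J_2(2)

The characteristic polynomial is
  det(x·I − A) = x^4 - 8*x^3 + 24*x^2 - 32*x + 16 = (x - 2)^4

Eigenvalues and multiplicities (the geometric multiplicity of λ is n − rank(A − λI), which equals the number of Jordan blocks for λ):
  λ = 2: algebraic multiplicity = 4, geometric multiplicity = 2

Determining the block sizes for each eigenvalue:
  λ = 2: with am = 4 and gm = 2, the partition is not yet determined (e.g. several partitions of 4 into 2 parts exist). Let N = A − (2)·I. Computing rank(N^1) = 2, rank(N^2) = 0; the number of blocks of size ≥ j is rank(N^{j−1}) − rank(N^j), giving [2, 2]. So we have 2 block(s) of size 2 → block sizes [2, 2]

Assembling the blocks gives a Jordan form
J =
  [2, 1, 0, 0]
  [0, 2, 0, 0]
  [0, 0, 2, 1]
  [0, 0, 0, 2]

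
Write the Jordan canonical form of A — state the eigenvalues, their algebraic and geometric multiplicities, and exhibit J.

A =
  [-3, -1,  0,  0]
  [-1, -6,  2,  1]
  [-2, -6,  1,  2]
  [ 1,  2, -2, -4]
J_3(-3) ⊕ J_1(-3)

The characteristic polynomial is
  det(x·I − A) = x^4 + 12*x^3 + 54*x^2 + 108*x + 81 = (x + 3)^4

Eigenvalues and multiplicities (the geometric multiplicity of λ is n − rank(A − λI), which equals the number of Jordan blocks for λ):
  λ = -3: algebraic multiplicity = 4, geometric multiplicity = 2

Determining the block sizes for each eigenvalue:
  λ = -3: with am = 4 and gm = 2, the partition is not yet determined (e.g. several partitions of 4 into 2 parts exist). Let N = A − (-3)·I. Computing rank(N^1) = 2, rank(N^2) = 1, rank(N^3) = 0; the number of blocks of size ≥ j is rank(N^{j−1}) − rank(N^j), giving [2, 1, 1]. So we have 1 block(s) of size 3, 1 block(s) of size 1 → block sizes [3, 1]

Assembling the blocks gives a Jordan form
J =
  [-3,  1,  0,  0]
  [ 0, -3,  1,  0]
  [ 0,  0, -3,  0]
  [ 0,  0,  0, -3]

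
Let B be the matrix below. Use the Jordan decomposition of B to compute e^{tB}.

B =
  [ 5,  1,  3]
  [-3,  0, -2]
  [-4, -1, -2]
e^{tB} =
  [t^2*exp(t)/2 + 4*t*exp(t) + exp(t), t*exp(t), t^2*exp(t)/2 + 3*t*exp(t)]
  [-t^2*exp(t)/2 - 3*t*exp(t), -t*exp(t) + exp(t), -t^2*exp(t)/2 - 2*t*exp(t)]
  [-t^2*exp(t)/2 - 4*t*exp(t), -t*exp(t), -t^2*exp(t)/2 - 3*t*exp(t) + exp(t)]

Strategy: write B = P · J · P⁻¹ where J is a Jordan canonical form, so e^{tB} = P · e^{tJ} · P⁻¹, and e^{tJ} can be computed block-by-block.

B has Jordan form
J =
  [1, 1, 0]
  [0, 1, 1]
  [0, 0, 1]
(up to reordering of blocks).

Per-block formulas:
  For a 3×3 Jordan block J_3(1): exp(t · J_3(1)) = e^(1t)·(I + t·N + (t^2/2)·N^2), where N is the 3×3 nilpotent shift.

After assembling e^{tJ} and conjugating by P, we get:

e^{tB} =
  [t^2*exp(t)/2 + 4*t*exp(t) + exp(t), t*exp(t), t^2*exp(t)/2 + 3*t*exp(t)]
  [-t^2*exp(t)/2 - 3*t*exp(t), -t*exp(t) + exp(t), -t^2*exp(t)/2 - 2*t*exp(t)]
  [-t^2*exp(t)/2 - 4*t*exp(t), -t*exp(t), -t^2*exp(t)/2 - 3*t*exp(t) + exp(t)]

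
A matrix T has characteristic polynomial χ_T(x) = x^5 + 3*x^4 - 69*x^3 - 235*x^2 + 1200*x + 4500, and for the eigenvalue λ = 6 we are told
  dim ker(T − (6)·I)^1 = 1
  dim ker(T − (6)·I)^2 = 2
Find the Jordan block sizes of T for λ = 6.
Block sizes for λ = 6: [2]

From the dimensions of kernels of powers, the number of Jordan blocks of size at least j is d_j − d_{j−1} where d_j = dim ker(N^j) (with d_0 = 0). Computing the differences gives [1, 1].
The number of blocks of size exactly k is (#blocks of size ≥ k) − (#blocks of size ≥ k + 1), so the partition is: 1 block(s) of size 2.
In nonincreasing order the block sizes are [2].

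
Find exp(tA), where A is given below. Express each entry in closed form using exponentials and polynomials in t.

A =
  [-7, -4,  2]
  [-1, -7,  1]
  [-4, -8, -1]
e^{tA} =
  [-2*t*exp(-5*t) + exp(-5*t), -4*t*exp(-5*t), 2*t*exp(-5*t)]
  [-t*exp(-5*t), -2*t*exp(-5*t) + exp(-5*t), t*exp(-5*t)]
  [-4*t*exp(-5*t), -8*t*exp(-5*t), 4*t*exp(-5*t) + exp(-5*t)]

Strategy: write A = P · J · P⁻¹ where J is a Jordan canonical form, so e^{tA} = P · e^{tJ} · P⁻¹, and e^{tJ} can be computed block-by-block.

A has Jordan form
J =
  [-5,  1,  0]
  [ 0, -5,  0]
  [ 0,  0, -5]
(up to reordering of blocks).

Per-block formulas:
  For a 2×2 Jordan block J_2(-5): exp(t · J_2(-5)) = e^(-5t)·(I + t·N), where N is the 2×2 nilpotent shift.
  For a 1×1 block at λ = -5: exp(t · [-5]) = [e^(-5t)].

After assembling e^{tJ} and conjugating by P, we get:

e^{tA} =
  [-2*t*exp(-5*t) + exp(-5*t), -4*t*exp(-5*t), 2*t*exp(-5*t)]
  [-t*exp(-5*t), -2*t*exp(-5*t) + exp(-5*t), t*exp(-5*t)]
  [-4*t*exp(-5*t), -8*t*exp(-5*t), 4*t*exp(-5*t) + exp(-5*t)]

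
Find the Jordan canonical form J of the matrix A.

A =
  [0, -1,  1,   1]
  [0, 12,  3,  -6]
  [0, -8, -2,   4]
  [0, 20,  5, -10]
J_2(0) ⊕ J_2(0)

The characteristic polynomial is
  det(x·I − A) = x^4

Eigenvalues and multiplicities (the geometric multiplicity of λ is n − rank(A − λI), which equals the number of Jordan blocks for λ):
  λ = 0: algebraic multiplicity = 4, geometric multiplicity = 2

Determining the block sizes for each eigenvalue:
  λ = 0: with am = 4 and gm = 2, the partition is not yet determined (e.g. several partitions of 4 into 2 parts exist). Let N = A − (0)·I. Computing rank(N^1) = 2, rank(N^2) = 0; the number of blocks of size ≥ j is rank(N^{j−1}) − rank(N^j), giving [2, 2]. So we have 2 block(s) of size 2 → block sizes [2, 2]

Assembling the blocks gives a Jordan form
J =
  [0, 1, 0, 0]
  [0, 0, 0, 0]
  [0, 0, 0, 1]
  [0, 0, 0, 0]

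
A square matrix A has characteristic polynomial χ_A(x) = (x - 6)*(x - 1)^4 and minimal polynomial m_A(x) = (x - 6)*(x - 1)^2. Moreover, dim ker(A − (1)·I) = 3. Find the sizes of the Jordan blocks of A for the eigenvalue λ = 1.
Block sizes for λ = 1: [2, 1, 1]

Step 1 — from the characteristic polynomial, algebraic multiplicity of λ = 1 is 4. From dim ker(A − (1)·I) = 3, there are exactly 3 Jordan blocks for λ = 1.
Step 2 — from the minimal polynomial, the factor (x − 1)^2 tells us the largest block for λ = 1 has size 2.
Step 3 — with total size 4, 3 blocks, and largest block 2, the block sizes (in nonincreasing order) are [2, 1, 1].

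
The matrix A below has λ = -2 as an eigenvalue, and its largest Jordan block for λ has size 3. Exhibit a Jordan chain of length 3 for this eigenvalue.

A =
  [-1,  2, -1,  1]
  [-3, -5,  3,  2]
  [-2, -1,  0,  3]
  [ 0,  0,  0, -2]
A Jordan chain for λ = -2 of length 3:
v_1 = (-3, 0, -3, 0)ᵀ
v_2 = (1, -3, -2, 0)ᵀ
v_3 = (1, 0, 0, 0)ᵀ

Let N = A − (-2)·I. We want v_3 with N^3 v_3 = 0 but N^2 v_3 ≠ 0; then v_{j-1} := N · v_j for j = 3, …, 2.

Pick v_3 = (1, 0, 0, 0)ᵀ.
Then v_2 = N · v_3 = (1, -3, -2, 0)ᵀ.
Then v_1 = N · v_2 = (-3, 0, -3, 0)ᵀ.

Sanity check: (A − (-2)·I) v_1 = (0, 0, 0, 0)ᵀ = 0. ✓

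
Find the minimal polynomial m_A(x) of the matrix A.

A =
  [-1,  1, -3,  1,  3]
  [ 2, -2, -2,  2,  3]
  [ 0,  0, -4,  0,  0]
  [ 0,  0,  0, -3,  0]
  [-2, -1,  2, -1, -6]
x^4 + 13*x^3 + 63*x^2 + 135*x + 108

The characteristic polynomial is χ_A(x) = (x + 3)^4*(x + 4), so the eigenvalues are known. The minimal polynomial is
  m_A(x) = Π_λ (x − λ)^{k_λ}
where k_λ is the size of the *largest* Jordan block for λ (equivalently, the smallest k with (A − λI)^k v = 0 for every generalised eigenvector v of λ).

  λ = -4: largest Jordan block has size 1, contributing (x + 4)
  λ = -3: largest Jordan block has size 3, contributing (x + 3)^3

So m_A(x) = (x + 3)^3*(x + 4) = x^4 + 13*x^3 + 63*x^2 + 135*x + 108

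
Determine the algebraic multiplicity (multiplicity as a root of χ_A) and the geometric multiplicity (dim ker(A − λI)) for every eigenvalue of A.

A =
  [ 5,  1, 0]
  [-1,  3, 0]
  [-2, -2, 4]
λ = 4: alg = 3, geom = 2

Step 1 — factor the characteristic polynomial to read off the algebraic multiplicities:
  χ_A(x) = (x - 4)^3

Step 2 — compute geometric multiplicities via the rank-nullity identity g(λ) = n − rank(A − λI):
  rank(A − (4)·I) = 1, so dim ker(A − (4)·I) = n − 1 = 2

Summary:
  λ = 4: algebraic multiplicity = 3, geometric multiplicity = 2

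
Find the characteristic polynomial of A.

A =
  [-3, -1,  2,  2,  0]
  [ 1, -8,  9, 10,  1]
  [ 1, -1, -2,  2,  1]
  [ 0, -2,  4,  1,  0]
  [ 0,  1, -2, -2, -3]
x^5 + 15*x^4 + 90*x^3 + 270*x^2 + 405*x + 243

Expanding det(x·I − A) (e.g. by cofactor expansion or by noting that A is similar to its Jordan form J, which has the same characteristic polynomial as A) gives
  χ_A(x) = x^5 + 15*x^4 + 90*x^3 + 270*x^2 + 405*x + 243
which factors as (x + 3)^5. The eigenvalues (with algebraic multiplicities) are λ = -3 with multiplicity 5.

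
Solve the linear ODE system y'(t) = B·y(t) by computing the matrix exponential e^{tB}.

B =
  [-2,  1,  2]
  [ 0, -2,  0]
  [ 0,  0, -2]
e^{tB} =
  [exp(-2*t), t*exp(-2*t), 2*t*exp(-2*t)]
  [0, exp(-2*t), 0]
  [0, 0, exp(-2*t)]

Strategy: write B = P · J · P⁻¹ where J is a Jordan canonical form, so e^{tB} = P · e^{tJ} · P⁻¹, and e^{tJ} can be computed block-by-block.

B has Jordan form
J =
  [-2,  1,  0]
  [ 0, -2,  0]
  [ 0,  0, -2]
(up to reordering of blocks).

Per-block formulas:
  For a 2×2 Jordan block J_2(-2): exp(t · J_2(-2)) = e^(-2t)·(I + t·N), where N is the 2×2 nilpotent shift.
  For a 1×1 block at λ = -2: exp(t · [-2]) = [e^(-2t)].

After assembling e^{tJ} and conjugating by P, we get:

e^{tB} =
  [exp(-2*t), t*exp(-2*t), 2*t*exp(-2*t)]
  [0, exp(-2*t), 0]
  [0, 0, exp(-2*t)]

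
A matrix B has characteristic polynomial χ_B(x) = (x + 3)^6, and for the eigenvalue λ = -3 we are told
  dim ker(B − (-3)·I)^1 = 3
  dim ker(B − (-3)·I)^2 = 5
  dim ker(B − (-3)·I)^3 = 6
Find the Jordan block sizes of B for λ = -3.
Block sizes for λ = -3: [3, 2, 1]

From the dimensions of kernels of powers, the number of Jordan blocks of size at least j is d_j − d_{j−1} where d_j = dim ker(N^j) (with d_0 = 0). Computing the differences gives [3, 2, 1].
The number of blocks of size exactly k is (#blocks of size ≥ k) − (#blocks of size ≥ k + 1), so the partition is: 1 block(s) of size 1, 1 block(s) of size 2, 1 block(s) of size 3.
In nonincreasing order the block sizes are [3, 2, 1].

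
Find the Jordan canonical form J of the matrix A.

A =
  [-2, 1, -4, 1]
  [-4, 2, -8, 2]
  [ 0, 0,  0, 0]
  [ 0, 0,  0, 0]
J_2(0) ⊕ J_1(0) ⊕ J_1(0)

The characteristic polynomial is
  det(x·I − A) = x^4

Eigenvalues and multiplicities (the geometric multiplicity of λ is n − rank(A − λI), which equals the number of Jordan blocks for λ):
  λ = 0: algebraic multiplicity = 4, geometric multiplicity = 3

Determining the block sizes for each eigenvalue:
  λ = 0: 3 blocks summing to 4 forces exactly one block of size 2 and the rest size 1 → block sizes [2, 1, 1]

Assembling the blocks gives a Jordan form
J =
  [0, 1, 0, 0]
  [0, 0, 0, 0]
  [0, 0, 0, 0]
  [0, 0, 0, 0]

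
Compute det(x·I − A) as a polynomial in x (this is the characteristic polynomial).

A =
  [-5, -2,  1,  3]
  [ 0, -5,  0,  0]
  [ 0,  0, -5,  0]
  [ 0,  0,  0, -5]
x^4 + 20*x^3 + 150*x^2 + 500*x + 625

Expanding det(x·I − A) (e.g. by cofactor expansion or by noting that A is similar to its Jordan form J, which has the same characteristic polynomial as A) gives
  χ_A(x) = x^4 + 20*x^3 + 150*x^2 + 500*x + 625
which factors as (x + 5)^4. The eigenvalues (with algebraic multiplicities) are λ = -5 with multiplicity 4.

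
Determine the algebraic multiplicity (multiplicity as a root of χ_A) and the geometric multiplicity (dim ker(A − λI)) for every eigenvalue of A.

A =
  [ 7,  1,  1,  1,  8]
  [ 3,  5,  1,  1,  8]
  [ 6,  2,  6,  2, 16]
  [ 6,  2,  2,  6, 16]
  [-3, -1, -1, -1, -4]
λ = 4: alg = 5, geom = 4

Step 1 — factor the characteristic polynomial to read off the algebraic multiplicities:
  χ_A(x) = (x - 4)^5

Step 2 — compute geometric multiplicities via the rank-nullity identity g(λ) = n − rank(A − λI):
  rank(A − (4)·I) = 1, so dim ker(A − (4)·I) = n − 1 = 4

Summary:
  λ = 4: algebraic multiplicity = 5, geometric multiplicity = 4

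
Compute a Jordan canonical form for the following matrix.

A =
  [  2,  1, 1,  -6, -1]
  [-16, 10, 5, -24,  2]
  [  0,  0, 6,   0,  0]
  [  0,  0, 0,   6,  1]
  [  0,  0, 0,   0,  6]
J_3(6) ⊕ J_2(6)

The characteristic polynomial is
  det(x·I − A) = x^5 - 30*x^4 + 360*x^3 - 2160*x^2 + 6480*x - 7776 = (x - 6)^5

Eigenvalues and multiplicities (the geometric multiplicity of λ is n − rank(A − λI), which equals the number of Jordan blocks for λ):
  λ = 6: algebraic multiplicity = 5, geometric multiplicity = 2

Determining the block sizes for each eigenvalue:
  λ = 6: with am = 5 and gm = 2, the partition is not yet determined (e.g. several partitions of 5 into 2 parts exist). Let N = A − (6)·I. Computing rank(N^1) = 3, rank(N^2) = 1, rank(N^3) = 0; the number of blocks of size ≥ j is rank(N^{j−1}) − rank(N^j), giving [2, 2, 1]. So we have 1 block(s) of size 3, 1 block(s) of size 2 → block sizes [3, 2]

Assembling the blocks gives a Jordan form
J =
  [6, 1, 0, 0, 0]
  [0, 6, 1, 0, 0]
  [0, 0, 6, 0, 0]
  [0, 0, 0, 6, 1]
  [0, 0, 0, 0, 6]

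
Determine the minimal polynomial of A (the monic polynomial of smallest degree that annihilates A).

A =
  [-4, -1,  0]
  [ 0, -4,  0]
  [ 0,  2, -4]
x^2 + 8*x + 16

The characteristic polynomial is χ_A(x) = (x + 4)^3, so the eigenvalues are known. The minimal polynomial is
  m_A(x) = Π_λ (x − λ)^{k_λ}
where k_λ is the size of the *largest* Jordan block for λ (equivalently, the smallest k with (A − λI)^k v = 0 for every generalised eigenvector v of λ).

  λ = -4: largest Jordan block has size 2, contributing (x + 4)^2

So m_A(x) = (x + 4)^2 = x^2 + 8*x + 16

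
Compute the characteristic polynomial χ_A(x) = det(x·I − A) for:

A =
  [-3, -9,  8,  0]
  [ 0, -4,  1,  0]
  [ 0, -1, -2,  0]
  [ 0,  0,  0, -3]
x^4 + 12*x^3 + 54*x^2 + 108*x + 81

Expanding det(x·I − A) (e.g. by cofactor expansion or by noting that A is similar to its Jordan form J, which has the same characteristic polynomial as A) gives
  χ_A(x) = x^4 + 12*x^3 + 54*x^2 + 108*x + 81
which factors as (x + 3)^4. The eigenvalues (with algebraic multiplicities) are λ = -3 with multiplicity 4.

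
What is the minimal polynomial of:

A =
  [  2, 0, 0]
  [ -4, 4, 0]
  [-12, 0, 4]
x^2 - 6*x + 8

The characteristic polynomial is χ_A(x) = (x - 4)^2*(x - 2), so the eigenvalues are known. The minimal polynomial is
  m_A(x) = Π_λ (x − λ)^{k_λ}
where k_λ is the size of the *largest* Jordan block for λ (equivalently, the smallest k with (A − λI)^k v = 0 for every generalised eigenvector v of λ).

  λ = 2: largest Jordan block has size 1, contributing (x − 2)
  λ = 4: largest Jordan block has size 1, contributing (x − 4)

So m_A(x) = (x - 4)*(x - 2) = x^2 - 6*x + 8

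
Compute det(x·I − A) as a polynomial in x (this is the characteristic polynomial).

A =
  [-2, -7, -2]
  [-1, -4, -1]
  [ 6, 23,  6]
x^3

Expanding det(x·I − A) (e.g. by cofactor expansion or by noting that A is similar to its Jordan form J, which has the same characteristic polynomial as A) gives
  χ_A(x) = x^3
which factors as x^3. The eigenvalues (with algebraic multiplicities) are λ = 0 with multiplicity 3.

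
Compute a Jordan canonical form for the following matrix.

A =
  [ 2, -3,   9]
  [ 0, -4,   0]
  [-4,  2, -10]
J_2(-4) ⊕ J_1(-4)

The characteristic polynomial is
  det(x·I − A) = x^3 + 12*x^2 + 48*x + 64 = (x + 4)^3

Eigenvalues and multiplicities (the geometric multiplicity of λ is n − rank(A − λI), which equals the number of Jordan blocks for λ):
  λ = -4: algebraic multiplicity = 3, geometric multiplicity = 2

Determining the block sizes for each eigenvalue:
  λ = -4: 2 blocks summing to 3 forces exactly one block of size 2 and the rest size 1 → block sizes [2, 1]

Assembling the blocks gives a Jordan form
J =
  [-4,  1,  0]
  [ 0, -4,  0]
  [ 0,  0, -4]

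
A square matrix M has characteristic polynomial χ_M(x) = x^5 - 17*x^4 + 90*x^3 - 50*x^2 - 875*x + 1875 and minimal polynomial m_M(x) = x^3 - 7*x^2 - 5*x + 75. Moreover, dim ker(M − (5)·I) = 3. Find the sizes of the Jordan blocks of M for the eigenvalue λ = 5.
Block sizes for λ = 5: [2, 1, 1]

Step 1 — from the characteristic polynomial, algebraic multiplicity of λ = 5 is 4. From dim ker(M − (5)·I) = 3, there are exactly 3 Jordan blocks for λ = 5.
Step 2 — from the minimal polynomial, the factor (x − 5)^2 tells us the largest block for λ = 5 has size 2.
Step 3 — with total size 4, 3 blocks, and largest block 2, the block sizes (in nonincreasing order) are [2, 1, 1].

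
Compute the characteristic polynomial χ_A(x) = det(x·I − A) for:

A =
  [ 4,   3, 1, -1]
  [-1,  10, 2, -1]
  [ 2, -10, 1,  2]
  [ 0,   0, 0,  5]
x^4 - 20*x^3 + 150*x^2 - 500*x + 625

Expanding det(x·I − A) (e.g. by cofactor expansion or by noting that A is similar to its Jordan form J, which has the same characteristic polynomial as A) gives
  χ_A(x) = x^4 - 20*x^3 + 150*x^2 - 500*x + 625
which factors as (x - 5)^4. The eigenvalues (with algebraic multiplicities) are λ = 5 with multiplicity 4.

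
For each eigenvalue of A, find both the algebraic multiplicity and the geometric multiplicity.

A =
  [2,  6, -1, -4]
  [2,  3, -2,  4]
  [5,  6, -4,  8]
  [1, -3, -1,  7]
λ = 1: alg = 2, geom = 1; λ = 3: alg = 2, geom = 1

Step 1 — factor the characteristic polynomial to read off the algebraic multiplicities:
  χ_A(x) = (x - 3)^2*(x - 1)^2

Step 2 — compute geometric multiplicities via the rank-nullity identity g(λ) = n − rank(A − λI):
  rank(A − (1)·I) = 3, so dim ker(A − (1)·I) = n − 3 = 1
  rank(A − (3)·I) = 3, so dim ker(A − (3)·I) = n − 3 = 1

Summary:
  λ = 1: algebraic multiplicity = 2, geometric multiplicity = 1
  λ = 3: algebraic multiplicity = 2, geometric multiplicity = 1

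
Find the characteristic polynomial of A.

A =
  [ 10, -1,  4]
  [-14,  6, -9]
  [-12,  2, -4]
x^3 - 12*x^2 + 48*x - 64

Expanding det(x·I − A) (e.g. by cofactor expansion or by noting that A is similar to its Jordan form J, which has the same characteristic polynomial as A) gives
  χ_A(x) = x^3 - 12*x^2 + 48*x - 64
which factors as (x - 4)^3. The eigenvalues (with algebraic multiplicities) are λ = 4 with multiplicity 3.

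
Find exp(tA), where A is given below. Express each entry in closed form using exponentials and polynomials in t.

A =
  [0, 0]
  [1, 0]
e^{tA} =
  [1, 0]
  [t, 1]

Strategy: write A = P · J · P⁻¹ where J is a Jordan canonical form, so e^{tA} = P · e^{tJ} · P⁻¹, and e^{tJ} can be computed block-by-block.

A has Jordan form
J =
  [0, 1]
  [0, 0]
(up to reordering of blocks).

Per-block formulas:
  For a 2×2 Jordan block J_2(0): exp(t · J_2(0)) = e^(0t)·(I + t·N), where N is the 2×2 nilpotent shift.

After assembling e^{tJ} and conjugating by P, we get:

e^{tA} =
  [1, 0]
  [t, 1]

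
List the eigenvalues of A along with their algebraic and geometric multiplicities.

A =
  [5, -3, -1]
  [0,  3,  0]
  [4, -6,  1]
λ = 3: alg = 3, geom = 2

Step 1 — factor the characteristic polynomial to read off the algebraic multiplicities:
  χ_A(x) = (x - 3)^3

Step 2 — compute geometric multiplicities via the rank-nullity identity g(λ) = n − rank(A − λI):
  rank(A − (3)·I) = 1, so dim ker(A − (3)·I) = n − 1 = 2

Summary:
  λ = 3: algebraic multiplicity = 3, geometric multiplicity = 2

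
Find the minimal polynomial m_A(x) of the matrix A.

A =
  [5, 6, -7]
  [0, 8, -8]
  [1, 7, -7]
x^3 - 6*x^2 + 12*x - 8

The characteristic polynomial is χ_A(x) = (x - 2)^3, so the eigenvalues are known. The minimal polynomial is
  m_A(x) = Π_λ (x − λ)^{k_λ}
where k_λ is the size of the *largest* Jordan block for λ (equivalently, the smallest k with (A − λI)^k v = 0 for every generalised eigenvector v of λ).

  λ = 2: largest Jordan block has size 3, contributing (x − 2)^3

So m_A(x) = (x - 2)^3 = x^3 - 6*x^2 + 12*x - 8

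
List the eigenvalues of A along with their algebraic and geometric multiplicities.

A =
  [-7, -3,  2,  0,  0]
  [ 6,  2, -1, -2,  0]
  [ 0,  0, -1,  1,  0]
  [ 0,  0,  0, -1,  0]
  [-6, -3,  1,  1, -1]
λ = -4: alg = 1, geom = 1; λ = -1: alg = 4, geom = 2

Step 1 — factor the characteristic polynomial to read off the algebraic multiplicities:
  χ_A(x) = (x + 1)^4*(x + 4)

Step 2 — compute geometric multiplicities via the rank-nullity identity g(λ) = n − rank(A − λI):
  rank(A − (-4)·I) = 4, so dim ker(A − (-4)·I) = n − 4 = 1
  rank(A − (-1)·I) = 3, so dim ker(A − (-1)·I) = n − 3 = 2

Summary:
  λ = -4: algebraic multiplicity = 1, geometric multiplicity = 1
  λ = -1: algebraic multiplicity = 4, geometric multiplicity = 2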